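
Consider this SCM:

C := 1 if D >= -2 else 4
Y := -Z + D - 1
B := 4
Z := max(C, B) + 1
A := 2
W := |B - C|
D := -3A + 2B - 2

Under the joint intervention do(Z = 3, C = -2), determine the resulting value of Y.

-4

Under do(Z = 3, C = -2), each intervened variable's structural equation is replaced by its fixed value.
D = -3A + 2B - 2  [with A=2, B=4]  = 0
Y = -Z + D - 1  [with Z=3, D=0]  = -4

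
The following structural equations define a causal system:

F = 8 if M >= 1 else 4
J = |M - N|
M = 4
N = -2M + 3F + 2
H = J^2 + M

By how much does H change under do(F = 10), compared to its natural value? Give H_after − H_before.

do(F=10) replaces the equation F = 8 if M >= 1 else 4 with the constant F = 10.
N = -2M + 3F + 2  [with M=4, F=10]  = 24
J = |M - N|  [with M=4, N=24]  = 20
H = J^2 + M  [with J=20, M=4]  = 404
Without intervention: F = 8 if M >= 1 else 4  [with M=4]  = 8; N = -2M + 3F + 2  [with M=4, F=8]  = 18; J = |M - N|  [with M=4, N=18]  = 14; H = J^2 + M  [with J=14, M=4]  = 200.
Change = 404 − 200 = 204.

204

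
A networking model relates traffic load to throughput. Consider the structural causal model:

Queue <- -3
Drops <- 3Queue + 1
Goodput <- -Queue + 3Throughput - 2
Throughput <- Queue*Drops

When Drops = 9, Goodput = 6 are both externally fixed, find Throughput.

The joint intervention fixes Drops = 9, Goodput = 6, removing each variable's own equation.
Throughput = Queue*Drops  [with Queue=-3, Drops=9]  = -27

-27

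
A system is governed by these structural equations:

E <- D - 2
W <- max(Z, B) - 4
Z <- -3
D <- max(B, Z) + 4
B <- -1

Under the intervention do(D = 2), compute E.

0

The intervention breaks the incoming arrows to D: D <- max(B, Z) + 4 no longer applies, and D = 2.
E = D - 2  [with D=2]  = 0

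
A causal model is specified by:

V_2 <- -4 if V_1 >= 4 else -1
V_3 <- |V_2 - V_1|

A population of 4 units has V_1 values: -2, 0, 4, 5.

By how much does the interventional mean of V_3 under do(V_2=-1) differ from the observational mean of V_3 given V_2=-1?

2.25

do(V_2=-1) breaks V_2's dependence on V_1. With V_2=-1 fixed, V_3 across the units is 1, 1, 5, 6, mean 3.25.
Observing V_2=-1 restricts to units where V_2's equation naturally yields -1: V_1 ∈ {-2, 0}. In that subpopulation V_3 = 1, 1, mean 1.
Difference = 3.25 − 1 = 2.25.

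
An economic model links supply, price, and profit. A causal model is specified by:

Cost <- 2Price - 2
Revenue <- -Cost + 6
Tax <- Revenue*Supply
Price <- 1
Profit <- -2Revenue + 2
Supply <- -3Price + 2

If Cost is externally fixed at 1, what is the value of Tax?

-5

do(Cost=1) replaces the equation Cost <- 2Price - 2 with the constant Cost = 1.
Supply = -3Price + 2  [with Price=1]  = -1
Revenue = -Cost + 6  [with Cost=1]  = 5
Tax = Revenue*Supply  [with Revenue=5, Supply=-1]  = -5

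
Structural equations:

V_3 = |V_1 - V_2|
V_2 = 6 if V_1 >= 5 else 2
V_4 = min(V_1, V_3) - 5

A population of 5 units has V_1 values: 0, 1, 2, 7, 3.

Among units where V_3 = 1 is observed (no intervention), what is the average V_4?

Observing V_3=1 restricts to units where V_3's equation naturally yields 1: V_1 ∈ {1, 7, 3}. In that subpopulation V_4 = -4, -4, -4, mean -4.

-4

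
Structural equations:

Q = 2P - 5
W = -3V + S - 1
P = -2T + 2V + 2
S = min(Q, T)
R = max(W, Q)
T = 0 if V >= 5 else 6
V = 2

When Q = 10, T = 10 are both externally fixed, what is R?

Under do(Q = 10, T = 10), each intervened variable's structural equation is replaced by its fixed value.
S = min(Q, T)  [with Q=10, T=10]  = 10
W = -3V + S - 1  [with V=2, S=10]  = 3
R = max(W, Q)  [with W=3, Q=10]  = 10

10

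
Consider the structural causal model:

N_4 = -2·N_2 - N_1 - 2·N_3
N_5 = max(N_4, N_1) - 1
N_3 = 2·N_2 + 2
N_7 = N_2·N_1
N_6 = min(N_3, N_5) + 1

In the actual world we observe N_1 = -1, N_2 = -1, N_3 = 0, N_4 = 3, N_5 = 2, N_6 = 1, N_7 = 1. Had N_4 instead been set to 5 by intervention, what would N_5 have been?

4

Intervening sets N_4 = 5 and removes its equation (N_4 = -2·N_2 - N_1 - 2·N_3).
N_5 = max(N_4, N_1) - 1  [with N_4=5, N_1=-1]  = 4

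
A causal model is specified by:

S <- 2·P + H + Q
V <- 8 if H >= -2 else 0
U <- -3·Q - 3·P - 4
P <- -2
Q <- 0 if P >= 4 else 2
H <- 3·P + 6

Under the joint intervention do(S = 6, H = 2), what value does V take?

The joint intervention fixes S = 6, H = 2, removing each variable's own equation.
V = 8 if H >= -2 else 0  [with H=2]  = 8

8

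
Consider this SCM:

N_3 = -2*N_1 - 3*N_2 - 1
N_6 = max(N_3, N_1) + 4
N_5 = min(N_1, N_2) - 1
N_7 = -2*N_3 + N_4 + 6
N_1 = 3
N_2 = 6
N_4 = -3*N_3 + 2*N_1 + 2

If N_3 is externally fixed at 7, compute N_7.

The intervention breaks the incoming arrows to N_3: N_3 = -2*N_1 - 3*N_2 - 1 no longer applies, and N_3 = 7.
N_4 = -3*N_3 + 2*N_1 + 2  [with N_3=7, N_1=3]  = -13
N_7 = -2*N_3 + N_4 + 6  [with N_3=7, N_4=-13]  = -21

-21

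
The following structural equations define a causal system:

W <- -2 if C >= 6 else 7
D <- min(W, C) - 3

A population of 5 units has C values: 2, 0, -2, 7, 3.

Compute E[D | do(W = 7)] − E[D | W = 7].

do(W=7) breaks W's dependence on C. With W=7 fixed, D across the units is -1, -3, -5, 4, 0, mean -1.
Observing W=7 restricts to units where W's equation naturally yields 7: C ∈ {2, 0, -2, 3}. In that subpopulation D = -1, -3, -5, 0, mean -2.25.
Difference = -1 − (-2.25) = 1.25.

1.25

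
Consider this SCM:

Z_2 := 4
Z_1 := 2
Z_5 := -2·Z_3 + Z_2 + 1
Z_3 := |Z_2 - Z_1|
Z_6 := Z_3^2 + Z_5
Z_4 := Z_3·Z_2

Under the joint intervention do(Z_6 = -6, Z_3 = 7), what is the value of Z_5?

-9

Under do(Z_6 = -6, Z_3 = 7), each intervened variable's structural equation is replaced by its fixed value.
Z_5 = -2·Z_3 + Z_2 + 1  [with Z_3=7, Z_2=4]  = -9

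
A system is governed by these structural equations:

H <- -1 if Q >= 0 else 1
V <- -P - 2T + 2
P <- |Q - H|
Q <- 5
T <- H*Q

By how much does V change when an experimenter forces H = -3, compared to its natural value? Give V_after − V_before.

18

do(H=-3) replaces the equation H <- -1 if Q >= 0 else 1 with the constant H = -3.
P = |Q - H|  [with Q=5, H=-3]  = 8
T = H*Q  [with H=-3, Q=5]  = -15
V = -P - 2T + 2  [with P=8, T=-15]  = 24
Without intervention: H = -1 if Q >= 0 else 1  [with Q=5]  = -1; P = |Q - H|  [with Q=5, H=-1]  = 6; T = H*Q  [with H=-1, Q=5]  = -5; V = -P - 2T + 2  [with P=6, T=-5]  = 6.
Change = 24 − 6 = 18.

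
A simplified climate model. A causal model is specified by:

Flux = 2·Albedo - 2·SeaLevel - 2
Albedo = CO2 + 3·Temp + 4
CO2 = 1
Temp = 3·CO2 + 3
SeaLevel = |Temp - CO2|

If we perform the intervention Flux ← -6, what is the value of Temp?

Under do(Flux=-6), the mechanism Flux = 2·Albedo - 2·SeaLevel - 2 is discarded; Flux is fixed at -6.
No directed path runs from Flux to Temp, so Temp keeps its natural value.
Temp = 3·CO2 + 3  [with CO2=1]  = 6

6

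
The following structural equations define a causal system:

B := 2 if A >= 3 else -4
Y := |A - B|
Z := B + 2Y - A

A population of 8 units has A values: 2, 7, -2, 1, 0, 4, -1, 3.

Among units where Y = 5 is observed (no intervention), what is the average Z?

E[Z|Y=5] averages over only the 2 units with Y=5 (A = 7, 1): Z = 5, 5, mean 5.

5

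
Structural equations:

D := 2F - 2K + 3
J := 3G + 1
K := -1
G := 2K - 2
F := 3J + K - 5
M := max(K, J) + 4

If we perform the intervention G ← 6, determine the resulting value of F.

do(G=6) replaces the equation G := 2K - 2 with the constant G = 6.
J = 3G + 1  [with G=6]  = 19
F = 3J + K - 5  [with J=19, K=-1]  = 51

51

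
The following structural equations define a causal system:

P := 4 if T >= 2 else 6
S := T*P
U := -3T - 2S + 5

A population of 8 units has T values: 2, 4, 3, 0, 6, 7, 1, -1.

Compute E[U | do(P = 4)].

Under do(P=4), P's equation is replaced by P=4 for every unit. Per-unit U: -17, -39, -28, 5, -61, -72, -6, 16. Mean = -25.25.

-25.25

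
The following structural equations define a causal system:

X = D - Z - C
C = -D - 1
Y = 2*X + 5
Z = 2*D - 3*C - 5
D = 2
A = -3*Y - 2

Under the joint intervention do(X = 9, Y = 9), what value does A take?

-29

The joint intervention fixes X = 9, Y = 9, removing each variable's own equation.
A = -3*Y - 2  [with Y=9]  = -29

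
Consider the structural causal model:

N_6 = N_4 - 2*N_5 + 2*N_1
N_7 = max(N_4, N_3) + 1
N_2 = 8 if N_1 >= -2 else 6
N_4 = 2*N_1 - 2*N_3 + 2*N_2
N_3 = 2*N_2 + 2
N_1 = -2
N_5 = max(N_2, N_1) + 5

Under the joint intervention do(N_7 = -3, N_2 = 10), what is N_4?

Under do(N_7 = -3, N_2 = 10), each intervened variable's structural equation is replaced by its fixed value.
N_3 = 2*N_2 + 2  [with N_2=10]  = 22
N_4 = 2*N_1 - 2*N_3 + 2*N_2  [with N_1=-2, N_3=22, N_2=10]  = -28

-28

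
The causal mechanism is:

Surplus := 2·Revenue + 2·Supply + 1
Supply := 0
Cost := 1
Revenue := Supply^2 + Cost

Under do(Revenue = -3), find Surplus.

The intervention breaks the incoming arrows to Revenue: Revenue := Supply^2 + Cost no longer applies, and Revenue = -3.
Surplus = 2·Revenue + 2·Supply + 1  [with Revenue=-3, Supply=0]  = -5

-5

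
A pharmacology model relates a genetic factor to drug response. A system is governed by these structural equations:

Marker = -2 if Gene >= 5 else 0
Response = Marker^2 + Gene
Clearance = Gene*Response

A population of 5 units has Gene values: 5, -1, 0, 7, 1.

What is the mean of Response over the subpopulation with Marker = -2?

10

Conditioning on Marker=-2 selects the 2 unit(s) with Gene ∈ {5, 7}. Their Response values: 9, 11. Mean = 10.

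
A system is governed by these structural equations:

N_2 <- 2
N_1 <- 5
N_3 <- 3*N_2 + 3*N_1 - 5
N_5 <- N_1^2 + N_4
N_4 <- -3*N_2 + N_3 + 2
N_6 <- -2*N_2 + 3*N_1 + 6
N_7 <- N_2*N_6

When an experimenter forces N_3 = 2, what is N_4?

-2

The intervention breaks the incoming arrows to N_3: N_3 <- 3*N_2 + 3*N_1 - 5 no longer applies, and N_3 = 2.
N_4 = -3*N_2 + N_3 + 2  [with N_2=2, N_3=2]  = -2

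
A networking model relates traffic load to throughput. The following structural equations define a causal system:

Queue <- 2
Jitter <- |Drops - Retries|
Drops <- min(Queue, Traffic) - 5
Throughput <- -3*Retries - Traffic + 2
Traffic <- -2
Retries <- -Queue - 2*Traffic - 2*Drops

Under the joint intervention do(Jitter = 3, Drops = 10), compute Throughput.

58

The joint intervention fixes Jitter = 3, Drops = 10, removing each variable's own equation.
Retries = -Queue - 2*Traffic - 2*Drops  [with Queue=2, Traffic=-2, Drops=10]  = -18
Throughput = -3*Retries - Traffic + 2  [with Retries=-18, Traffic=-2]  = 58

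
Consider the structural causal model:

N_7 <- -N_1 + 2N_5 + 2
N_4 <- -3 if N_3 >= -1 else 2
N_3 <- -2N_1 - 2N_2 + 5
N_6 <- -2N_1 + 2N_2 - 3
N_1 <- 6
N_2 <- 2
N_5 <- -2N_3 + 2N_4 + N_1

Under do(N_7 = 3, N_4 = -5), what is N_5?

Under do(N_7 = 3, N_4 = -5), each intervened variable's structural equation is replaced by its fixed value.
N_3 = -2N_1 - 2N_2 + 5  [with N_1=6, N_2=2]  = -11
N_5 = -2N_3 + 2N_4 + N_1  [with N_3=-11, N_4=-5, N_1=6]  = 18

18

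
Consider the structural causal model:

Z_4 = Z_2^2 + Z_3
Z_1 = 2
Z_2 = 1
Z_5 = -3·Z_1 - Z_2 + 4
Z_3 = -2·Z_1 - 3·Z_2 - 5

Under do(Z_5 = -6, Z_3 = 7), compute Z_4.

Under do(Z_5 = -6, Z_3 = 7), each intervened variable's structural equation is replaced by its fixed value.
Z_4 = Z_2^2 + Z_3  [with Z_2=1, Z_3=7]  = 8

8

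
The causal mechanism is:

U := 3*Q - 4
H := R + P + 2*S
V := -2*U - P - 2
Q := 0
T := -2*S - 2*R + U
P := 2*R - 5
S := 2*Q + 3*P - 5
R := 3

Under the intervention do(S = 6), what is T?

-22

do(S=6) replaces the equation S := 2*Q + 3*P - 5 with the constant S = 6.
U = 3*Q - 4  [with Q=0]  = -4
T = -2*S - 2*R + U  [with S=6, R=3, U=-4]  = -22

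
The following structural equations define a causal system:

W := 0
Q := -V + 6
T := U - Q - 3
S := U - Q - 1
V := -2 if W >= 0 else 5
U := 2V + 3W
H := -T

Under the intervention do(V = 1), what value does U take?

The intervention breaks the incoming arrows to V: V := -2 if W >= 0 else 5 no longer applies, and V = 1.
U = 2V + 3W  [with V=1, W=0]  = 2

2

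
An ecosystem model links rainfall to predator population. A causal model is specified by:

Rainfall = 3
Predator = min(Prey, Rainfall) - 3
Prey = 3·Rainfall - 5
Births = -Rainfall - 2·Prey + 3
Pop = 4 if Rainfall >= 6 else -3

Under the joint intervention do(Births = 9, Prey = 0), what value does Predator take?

-3

Setting Births = 9, Prey = 0 by intervention discards those variables' equations.
Predator = min(Prey, Rainfall) - 3  [with Prey=0, Rainfall=3]  = -3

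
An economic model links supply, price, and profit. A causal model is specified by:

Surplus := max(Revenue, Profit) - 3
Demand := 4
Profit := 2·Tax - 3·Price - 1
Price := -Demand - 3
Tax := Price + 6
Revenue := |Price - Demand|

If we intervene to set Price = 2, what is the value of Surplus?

6

Under do(Price=2), the mechanism Price := -Demand - 3 is discarded; Price is fixed at 2.
Revenue = |Price - Demand|  [with Price=2, Demand=4]  = 2
Tax = Price + 6  [with Price=2]  = 8
Profit = 2·Tax - 3·Price - 1  [with Tax=8, Price=2]  = 9
Surplus = max(Revenue, Profit) - 3  [with Revenue=2, Profit=9]  = 6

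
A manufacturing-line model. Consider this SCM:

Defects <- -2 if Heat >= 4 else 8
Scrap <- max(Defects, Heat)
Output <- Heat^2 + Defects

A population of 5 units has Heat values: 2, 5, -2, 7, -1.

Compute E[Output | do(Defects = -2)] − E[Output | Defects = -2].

-20.4

Under do(Defects=-2), Defects's equation is replaced by Defects=-2 for every unit. Per-unit Output: 2, 23, 2, 47, -1. Mean = 14.6.
E[Output|Defects=-2] averages over only the 2 units with Defects=-2 (Heat = 5, 7): Output = 23, 47, mean 35.
Difference = 14.6 − 35 = -20.4.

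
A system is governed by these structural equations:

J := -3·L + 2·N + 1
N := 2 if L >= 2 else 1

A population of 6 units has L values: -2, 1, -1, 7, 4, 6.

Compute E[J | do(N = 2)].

do(N=2) breaks N's dependence on L. With N=2 fixed, J across the units is 11, 2, 8, -16, -7, -13, mean -2.5.

-2.5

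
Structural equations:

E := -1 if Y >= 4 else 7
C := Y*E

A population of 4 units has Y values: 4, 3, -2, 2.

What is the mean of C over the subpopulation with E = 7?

E[C|E=7] averages over only the 3 units with E=7 (Y = 3, -2, 2): C = 21, -14, 14, mean 7.

7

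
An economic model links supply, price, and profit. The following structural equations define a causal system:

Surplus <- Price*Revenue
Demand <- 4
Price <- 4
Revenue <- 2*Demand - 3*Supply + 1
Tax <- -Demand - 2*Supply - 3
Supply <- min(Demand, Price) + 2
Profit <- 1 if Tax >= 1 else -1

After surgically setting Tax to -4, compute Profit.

The intervention breaks the incoming arrows to Tax: Tax <- -Demand - 2*Supply - 3 no longer applies, and Tax = -4.
Profit = 1 if Tax >= 1 else -1  [with Tax=-4]  = -1

-1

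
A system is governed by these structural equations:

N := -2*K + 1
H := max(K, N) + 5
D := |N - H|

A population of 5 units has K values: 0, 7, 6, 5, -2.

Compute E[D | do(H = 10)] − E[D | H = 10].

The intervention sets H=10 in all 5 units regardless of K. Recomputing D per unit gives 9, 23, 21, 19, 5; average 15.4.
Observing H=10 restricts to units where H's equation naturally yields 10: K ∈ {5, -2}. In that subpopulation D = 19, 5, mean 12.
Difference = 15.4 − 12 = 3.4.

3.4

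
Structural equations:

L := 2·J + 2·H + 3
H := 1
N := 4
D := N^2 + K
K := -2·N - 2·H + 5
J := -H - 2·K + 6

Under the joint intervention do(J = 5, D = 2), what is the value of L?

The joint intervention fixes J = 5, D = 2, removing each variable's own equation.
L = 2·J + 2·H + 3  [with J=5, H=1]  = 15

15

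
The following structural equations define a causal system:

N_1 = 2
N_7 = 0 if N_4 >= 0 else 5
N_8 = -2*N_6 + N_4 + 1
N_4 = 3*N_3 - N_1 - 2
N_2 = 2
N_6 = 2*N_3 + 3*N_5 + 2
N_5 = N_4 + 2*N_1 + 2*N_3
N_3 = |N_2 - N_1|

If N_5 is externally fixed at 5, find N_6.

The intervention breaks the incoming arrows to N_5: N_5 = N_4 + 2*N_1 + 2*N_3 no longer applies, and N_5 = 5.
N_3 = |N_2 - N_1|  [with N_2=2, N_1=2]  = 0
N_6 = 2*N_3 + 3*N_5 + 2  [with N_3=0, N_5=5]  = 17

17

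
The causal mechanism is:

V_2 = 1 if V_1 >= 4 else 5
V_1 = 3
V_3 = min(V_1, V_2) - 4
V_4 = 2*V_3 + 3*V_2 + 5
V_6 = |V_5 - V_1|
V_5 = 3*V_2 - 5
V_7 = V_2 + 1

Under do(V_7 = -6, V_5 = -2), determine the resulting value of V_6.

Setting V_7 = -6, V_5 = -2 by intervention discards those variables' equations.
V_6 = |V_5 - V_1|  [with V_5=-2, V_1=3]  = 5

5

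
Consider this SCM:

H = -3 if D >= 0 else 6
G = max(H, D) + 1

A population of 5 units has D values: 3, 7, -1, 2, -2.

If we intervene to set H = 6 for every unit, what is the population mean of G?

7.2

The intervention sets H=6 in all 5 units regardless of D. Recomputing G per unit gives 7, 8, 7, 7, 7; average 7.2.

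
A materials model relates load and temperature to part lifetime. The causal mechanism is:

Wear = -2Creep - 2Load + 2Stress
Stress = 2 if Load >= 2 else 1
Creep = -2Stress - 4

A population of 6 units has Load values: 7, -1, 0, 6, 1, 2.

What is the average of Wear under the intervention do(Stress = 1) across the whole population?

9

The intervention sets Stress=1 in all 6 units regardless of Load. Recomputing Wear per unit gives 0, 16, 14, 2, 12, 10; average 9.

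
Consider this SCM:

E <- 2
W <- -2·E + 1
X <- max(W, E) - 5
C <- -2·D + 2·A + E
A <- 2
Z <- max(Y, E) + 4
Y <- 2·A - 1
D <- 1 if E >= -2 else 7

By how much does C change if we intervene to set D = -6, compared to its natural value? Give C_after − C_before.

The intervention breaks the incoming arrows to D: D <- 1 if E >= -2 else 7 no longer applies, and D = -6.
C = -2·D + 2·A + E  [with D=-6, A=2, E=2]  = 18
Without intervention: D = 1 if E >= -2 else 7  [with E=2]  = 1; C = -2·D + 2·A + E  [with D=1, A=2, E=2]  = 4.
Change = 18 − 4 = 14.

14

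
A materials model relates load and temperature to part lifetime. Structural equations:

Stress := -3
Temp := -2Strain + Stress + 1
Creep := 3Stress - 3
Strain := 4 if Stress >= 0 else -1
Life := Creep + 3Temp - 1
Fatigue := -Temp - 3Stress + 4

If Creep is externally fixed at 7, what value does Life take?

6

Under do(Creep=7), the mechanism Creep := 3Stress - 3 is discarded; Creep is fixed at 7.
Strain = 4 if Stress >= 0 else -1  [with Stress=-3]  = -1
Temp = -2Strain + Stress + 1  [with Strain=-1, Stress=-3]  = 0
Life = Creep + 3Temp - 1  [with Creep=7, Temp=0]  = 6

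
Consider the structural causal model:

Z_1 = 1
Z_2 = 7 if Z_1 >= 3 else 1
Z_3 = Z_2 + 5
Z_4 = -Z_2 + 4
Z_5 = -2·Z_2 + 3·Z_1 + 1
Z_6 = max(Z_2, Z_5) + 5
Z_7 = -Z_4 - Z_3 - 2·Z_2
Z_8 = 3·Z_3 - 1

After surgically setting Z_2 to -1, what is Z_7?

Under do(Z_2=-1), the mechanism Z_2 = 7 if Z_1 >= 3 else 1 is discarded; Z_2 is fixed at -1.
Z_3 = Z_2 + 5  [with Z_2=-1]  = 4
Z_4 = -Z_2 + 4  [with Z_2=-1]  = 5
Z_7 = -Z_4 - Z_3 - 2·Z_2  [with Z_4=5, Z_3=4, Z_2=-1]  = -7

-7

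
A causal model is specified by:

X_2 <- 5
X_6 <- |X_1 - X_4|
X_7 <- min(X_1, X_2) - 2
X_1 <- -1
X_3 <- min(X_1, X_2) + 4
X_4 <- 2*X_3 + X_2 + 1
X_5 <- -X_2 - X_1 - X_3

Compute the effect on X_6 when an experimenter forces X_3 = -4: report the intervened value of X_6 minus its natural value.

The intervention breaks the incoming arrows to X_3: X_3 <- min(X_1, X_2) + 4 no longer applies, and X_3 = -4.
X_4 = 2*X_3 + X_2 + 1  [with X_3=-4, X_2=5]  = -2
X_6 = |X_1 - X_4|  [with X_1=-1, X_4=-2]  = 1
Without intervention: X_3 = min(X_1, X_2) + 4  [with X_1=-1, X_2=5]  = 3; X_4 = 2*X_3 + X_2 + 1  [with X_3=3, X_2=5]  = 12; X_6 = |X_1 - X_4|  [with X_1=-1, X_4=12]  = 13.
Change = 1 − 13 = -12.

-12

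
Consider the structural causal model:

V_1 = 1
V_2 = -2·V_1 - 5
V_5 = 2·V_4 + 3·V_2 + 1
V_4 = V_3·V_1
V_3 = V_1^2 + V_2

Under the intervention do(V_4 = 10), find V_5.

0

Intervening sets V_4 = 10 and removes its equation (V_4 = V_3·V_1).
V_2 = -2·V_1 - 5  [with V_1=1]  = -7
V_5 = 2·V_4 + 3·V_2 + 1  [with V_4=10, V_2=-7]  = 0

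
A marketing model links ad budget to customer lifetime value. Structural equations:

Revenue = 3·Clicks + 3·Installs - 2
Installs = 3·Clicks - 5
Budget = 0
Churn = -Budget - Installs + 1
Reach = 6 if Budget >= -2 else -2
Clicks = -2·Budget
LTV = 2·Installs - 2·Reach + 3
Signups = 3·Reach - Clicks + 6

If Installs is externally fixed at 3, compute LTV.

-3

do(Installs=3) replaces the equation Installs = 3·Clicks - 5 with the constant Installs = 3.
Reach = 6 if Budget >= -2 else -2  [with Budget=0]  = 6
LTV = 2·Installs - 2·Reach + 3  [with Installs=3, Reach=6]  = -3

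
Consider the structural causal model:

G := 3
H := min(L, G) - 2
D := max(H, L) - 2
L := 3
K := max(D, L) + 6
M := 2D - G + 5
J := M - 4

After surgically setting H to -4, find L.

3

Under do(H=-4), the mechanism H := min(L, G) - 2 is discarded; H is fixed at -4.
L is not downstream of the intervention, so its value is determined by the original equations.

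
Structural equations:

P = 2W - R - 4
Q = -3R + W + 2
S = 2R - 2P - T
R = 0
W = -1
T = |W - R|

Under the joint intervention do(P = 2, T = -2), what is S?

-2

Setting P = 2, T = -2 by intervention discards those variables' equations.
S = 2R - 2P - T  [with R=0, P=2, T=-2]  = -2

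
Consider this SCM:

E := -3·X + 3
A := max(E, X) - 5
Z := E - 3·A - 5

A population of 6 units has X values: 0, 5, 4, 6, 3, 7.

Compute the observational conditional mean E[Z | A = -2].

Observing A=-2 restricts to units where A's equation naturally yields -2: X ∈ {0, 3}. In that subpopulation Z = 4, -5, mean -0.5.

-0.5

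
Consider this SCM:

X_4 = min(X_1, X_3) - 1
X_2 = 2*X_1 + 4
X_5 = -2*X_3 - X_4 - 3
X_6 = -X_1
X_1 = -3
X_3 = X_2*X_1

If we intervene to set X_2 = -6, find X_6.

Under do(X_2=-6), the mechanism X_2 = 2*X_1 + 4 is discarded; X_2 is fixed at -6.
No directed path runs from X_2 to X_6, so X_6 keeps its natural value.
X_6 = -X_1  [with X_1=-3]  = 3

3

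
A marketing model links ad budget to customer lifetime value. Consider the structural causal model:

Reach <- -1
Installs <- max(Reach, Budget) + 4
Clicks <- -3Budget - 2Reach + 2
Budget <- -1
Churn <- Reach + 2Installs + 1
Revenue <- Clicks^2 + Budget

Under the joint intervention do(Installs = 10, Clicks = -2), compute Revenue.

3

The joint intervention fixes Installs = 10, Clicks = -2, removing each variable's own equation.
Revenue = Clicks^2 + Budget  [with Clicks=-2, Budget=-1]  = 3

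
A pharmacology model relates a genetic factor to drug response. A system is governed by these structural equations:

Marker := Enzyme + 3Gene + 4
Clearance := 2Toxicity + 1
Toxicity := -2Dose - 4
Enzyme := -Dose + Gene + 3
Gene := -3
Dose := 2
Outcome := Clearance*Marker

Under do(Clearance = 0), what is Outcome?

Intervening sets Clearance = 0 and removes its equation (Clearance := 2Toxicity + 1).
Enzyme = -Dose + Gene + 3  [with Dose=2, Gene=-3]  = -2
Marker = Enzyme + 3Gene + 4  [with Enzyme=-2, Gene=-3]  = -7
Outcome = Clearance*Marker  [with Clearance=0, Marker=-7]  = 0

0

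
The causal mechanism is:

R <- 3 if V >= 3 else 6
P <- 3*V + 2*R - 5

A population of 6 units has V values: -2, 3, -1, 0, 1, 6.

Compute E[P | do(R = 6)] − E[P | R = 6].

The intervention sets R=6 in all 6 units regardless of V. Recomputing P per unit gives 1, 16, 4, 7, 10, 25; average 10.5.
Observing R=6 restricts to units where R's equation naturally yields 6: V ∈ {-2, -1, 0, 1}. In that subpopulation P = 1, 4, 7, 10, mean 5.5.
Difference = 10.5 − 5.5 = 5.

5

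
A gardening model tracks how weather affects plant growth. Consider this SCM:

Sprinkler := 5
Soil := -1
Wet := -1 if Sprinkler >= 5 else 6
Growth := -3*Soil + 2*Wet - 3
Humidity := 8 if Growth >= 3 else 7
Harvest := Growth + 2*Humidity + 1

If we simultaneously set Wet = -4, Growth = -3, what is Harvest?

12

Setting Wet = -4, Growth = -3 by intervention discards those variables' equations.
Humidity = 8 if Growth >= 3 else 7  [with Growth=-3]  = 7
Harvest = Growth + 2*Humidity + 1  [with Growth=-3, Humidity=7]  = 12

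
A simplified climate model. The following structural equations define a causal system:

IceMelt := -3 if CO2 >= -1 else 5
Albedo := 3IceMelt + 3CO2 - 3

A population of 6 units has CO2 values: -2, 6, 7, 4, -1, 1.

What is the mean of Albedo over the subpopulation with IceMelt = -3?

-1.8

E[Albedo|IceMelt=-3] averages over only the 5 units with IceMelt=-3 (CO2 = 6, 7, 4, -1, 1): Albedo = 6, 9, 0, -15, -9, mean -1.8.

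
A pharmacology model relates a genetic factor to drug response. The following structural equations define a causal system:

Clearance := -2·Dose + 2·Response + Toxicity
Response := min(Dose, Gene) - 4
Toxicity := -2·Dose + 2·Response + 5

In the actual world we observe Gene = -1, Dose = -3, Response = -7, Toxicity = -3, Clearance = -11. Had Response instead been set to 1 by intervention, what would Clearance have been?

21

do(Response=1) replaces the equation Response := min(Dose, Gene) - 4 with the constant Response = 1.
Toxicity = -2·Dose + 2·Response + 5  [with Dose=-3, Response=1]  = 13
Clearance = -2·Dose + 2·Response + Toxicity  [with Dose=-3, Response=1, Toxicity=13]  = 21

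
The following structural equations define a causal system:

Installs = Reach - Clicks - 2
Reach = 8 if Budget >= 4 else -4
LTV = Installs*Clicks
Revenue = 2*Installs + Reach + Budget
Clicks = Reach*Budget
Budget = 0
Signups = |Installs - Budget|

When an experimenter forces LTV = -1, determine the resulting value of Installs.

-6

Under do(LTV=-1), the mechanism LTV = Installs*Clicks is discarded; LTV is fixed at -1.
Since Installs is not a descendant of the intervened variable, it is unaffected.
Reach = 8 if Budget >= 4 else -4  [with Budget=0]  = -4
Clicks = Reach*Budget  [with Reach=-4, Budget=0]  = 0
Installs = Reach - Clicks - 2  [with Reach=-4, Clicks=0]  = -6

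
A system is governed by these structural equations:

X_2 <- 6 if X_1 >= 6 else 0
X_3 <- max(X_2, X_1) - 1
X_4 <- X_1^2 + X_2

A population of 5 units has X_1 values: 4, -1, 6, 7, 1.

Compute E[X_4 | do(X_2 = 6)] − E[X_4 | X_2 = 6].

Under do(X_2=6), X_2's equation is replaced by X_2=6 for every unit. Per-unit X_4: 22, 7, 42, 55, 7. Mean = 26.6.
Observing X_2=6 restricts to units where X_2's equation naturally yields 6: X_1 ∈ {6, 7}. In that subpopulation X_4 = 42, 55, mean 48.5.
Difference = 26.6 − 48.5 = -21.9.

-21.9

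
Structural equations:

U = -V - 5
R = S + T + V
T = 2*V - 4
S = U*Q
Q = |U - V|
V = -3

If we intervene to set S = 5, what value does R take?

The intervention breaks the incoming arrows to S: S = U*Q no longer applies, and S = 5.
T = 2*V - 4  [with V=-3]  = -10
R = S + T + V  [with S=5, T=-10, V=-3]  = -8

-8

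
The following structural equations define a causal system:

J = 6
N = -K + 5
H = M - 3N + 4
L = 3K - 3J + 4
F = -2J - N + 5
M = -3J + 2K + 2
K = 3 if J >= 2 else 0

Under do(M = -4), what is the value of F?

The intervention breaks the incoming arrows to M: M = -3J + 2K + 2 no longer applies, and M = -4.
F is not downstream of the intervention, so its value is determined by the original equations.
K = 3 if J >= 2 else 0  [with J=6]  = 3
N = -K + 5  [with K=3]  = 2
F = -2J - N + 5  [with J=6, N=2]  = -9

-9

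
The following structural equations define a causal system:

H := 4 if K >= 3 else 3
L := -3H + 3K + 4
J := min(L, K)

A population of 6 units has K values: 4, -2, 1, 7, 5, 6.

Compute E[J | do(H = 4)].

0.5

The intervention sets H=4 in all 6 units regardless of K. Recomputing J per unit gives 4, -14, -5, 7, 5, 6; average 0.5.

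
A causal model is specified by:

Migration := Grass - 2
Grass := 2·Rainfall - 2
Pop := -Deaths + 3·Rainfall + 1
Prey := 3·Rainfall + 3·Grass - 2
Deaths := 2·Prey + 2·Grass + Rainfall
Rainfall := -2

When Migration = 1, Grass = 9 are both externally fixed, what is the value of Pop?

-59

The joint intervention fixes Migration = 1, Grass = 9, removing each variable's own equation.
Prey = 3·Rainfall + 3·Grass - 2  [with Rainfall=-2, Grass=9]  = 19
Deaths = 2·Prey + 2·Grass + Rainfall  [with Prey=19, Grass=9, Rainfall=-2]  = 54
Pop = -Deaths + 3·Rainfall + 1  [with Deaths=54, Rainfall=-2]  = -59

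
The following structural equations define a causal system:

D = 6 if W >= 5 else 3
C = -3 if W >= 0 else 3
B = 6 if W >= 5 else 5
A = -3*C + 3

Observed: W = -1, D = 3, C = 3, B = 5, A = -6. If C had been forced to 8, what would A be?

do(C=8) replaces the equation C = -3 if W >= 0 else 3 with the constant C = 8.
A = -3*C + 3  [with C=8]  = -21

-21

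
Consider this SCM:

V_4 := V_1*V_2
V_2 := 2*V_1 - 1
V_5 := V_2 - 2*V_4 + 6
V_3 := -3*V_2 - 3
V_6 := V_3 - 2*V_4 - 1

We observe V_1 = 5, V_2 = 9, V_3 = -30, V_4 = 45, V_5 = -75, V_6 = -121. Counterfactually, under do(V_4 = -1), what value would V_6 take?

Under do(V_4=-1), the mechanism V_4 := V_1*V_2 is discarded; V_4 is fixed at -1.
V_2 = 2*V_1 - 1  [with V_1=5]  = 9
V_3 = -3*V_2 - 3  [with V_2=9]  = -30
V_6 = V_3 - 2*V_4 - 1  [with V_3=-30, V_4=-1]  = -29

-29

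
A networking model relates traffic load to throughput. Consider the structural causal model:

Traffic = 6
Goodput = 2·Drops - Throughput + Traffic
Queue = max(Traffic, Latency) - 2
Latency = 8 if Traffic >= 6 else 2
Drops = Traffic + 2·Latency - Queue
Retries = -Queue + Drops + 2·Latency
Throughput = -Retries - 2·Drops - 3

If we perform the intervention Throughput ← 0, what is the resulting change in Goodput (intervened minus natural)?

Intervening sets Throughput = 0 and removes its equation (Throughput = -Retries - 2·Drops - 3).
Latency = 8 if Traffic >= 6 else 2  [with Traffic=6]  = 8
Queue = max(Traffic, Latency) - 2  [with Traffic=6, Latency=8]  = 6
Drops = Traffic + 2·Latency - Queue  [with Traffic=6, Latency=8, Queue=6]  = 16
Goodput = 2·Drops - Throughput + Traffic  [with Drops=16, Throughput=0, Traffic=6]  = 38
Without intervention: Latency = 8 if Traffic >= 6 else 2  [with Traffic=6]  = 8; Queue = max(Traffic, Latency) - 2  [with Traffic=6, Latency=8]  = 6; Drops = Traffic + 2·Latency - Queue  [with Traffic=6, Latency=8, Queue=6]  = 16; Retries = -Queue + Drops + 2·Latency  [with Queue=6, Drops=16, Latency=8]  = 26; Throughput = -Retries - 2·Drops - 3  [with Retries=26, Drops=16]  = -61; Goodput = 2·Drops - Throughput + Traffic  [with Drops=16, Throughput=-61, Traffic=6]  = 99.
Change = 38 − 99 = -61.

-61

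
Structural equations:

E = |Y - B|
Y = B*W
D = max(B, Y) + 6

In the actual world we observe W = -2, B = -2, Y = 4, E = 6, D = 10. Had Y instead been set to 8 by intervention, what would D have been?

do(Y=8) replaces the equation Y = B*W with the constant Y = 8.
D = max(B, Y) + 6  [with B=-2, Y=8]  = 14

14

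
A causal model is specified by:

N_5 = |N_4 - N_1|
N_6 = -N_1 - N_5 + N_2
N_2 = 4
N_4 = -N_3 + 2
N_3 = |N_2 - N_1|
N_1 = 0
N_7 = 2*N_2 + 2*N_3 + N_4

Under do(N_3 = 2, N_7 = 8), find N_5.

0

Setting N_3 = 2, N_7 = 8 by intervention discards those variables' equations.
N_4 = -N_3 + 2  [with N_3=2]  = 0
N_5 = |N_4 - N_1|  [with N_4=0, N_1=0]  = 0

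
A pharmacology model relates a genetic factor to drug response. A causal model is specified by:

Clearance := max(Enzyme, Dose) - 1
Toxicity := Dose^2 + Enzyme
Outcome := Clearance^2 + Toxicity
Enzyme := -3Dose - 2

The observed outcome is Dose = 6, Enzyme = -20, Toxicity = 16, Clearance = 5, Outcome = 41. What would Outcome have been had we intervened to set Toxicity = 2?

do(Toxicity=2) replaces the equation Toxicity := Dose^2 + Enzyme with the constant Toxicity = 2.
Enzyme = -3Dose - 2  [with Dose=6]  = -20
Clearance = max(Enzyme, Dose) - 1  [with Enzyme=-20, Dose=6]  = 5
Outcome = Clearance^2 + Toxicity  [with Clearance=5, Toxicity=2]  = 27

27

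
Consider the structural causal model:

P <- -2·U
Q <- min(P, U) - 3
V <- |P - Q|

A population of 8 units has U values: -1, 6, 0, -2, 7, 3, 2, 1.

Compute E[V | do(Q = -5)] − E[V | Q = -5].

-0.75

do(Q=-5) breaks Q's dependence on U. With Q=-5 fixed, V across the units is 7, 7, 5, 9, 9, 1, 1, 3, mean 5.25.
Conditioning on Q=-5 selects the 2 unit(s) with U ∈ {-2, 1}. Their V values: 9, 3. Mean = 6.
Difference = 5.25 − 6 = -0.75.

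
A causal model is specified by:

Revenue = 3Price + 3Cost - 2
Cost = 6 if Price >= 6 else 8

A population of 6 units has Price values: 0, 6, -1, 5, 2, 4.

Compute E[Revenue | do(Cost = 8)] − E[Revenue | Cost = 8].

2

Every unit gets Cost=8 under the intervention. Revenue values become 22, 40, 19, 37, 28, 34; E[Revenue|do(Cost=8)] = 30.
Conditioning on Cost=8 selects the 5 unit(s) with Price ∈ {0, -1, 5, 2, 4}. Their Revenue values: 22, 19, 37, 28, 34. Mean = 28.
Difference = 30 − 28 = 2.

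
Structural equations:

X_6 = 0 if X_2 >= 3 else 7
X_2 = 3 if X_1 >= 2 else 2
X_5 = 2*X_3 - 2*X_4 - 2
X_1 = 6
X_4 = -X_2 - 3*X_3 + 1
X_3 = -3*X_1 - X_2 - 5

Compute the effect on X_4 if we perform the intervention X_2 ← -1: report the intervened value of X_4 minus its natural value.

-8

Under do(X_2=-1), the mechanism X_2 = 3 if X_1 >= 2 else 2 is discarded; X_2 is fixed at -1.
X_3 = -3*X_1 - X_2 - 5  [with X_1=6, X_2=-1]  = -22
X_4 = -X_2 - 3*X_3 + 1  [with X_2=-1, X_3=-22]  = 68
Without intervention: X_2 = 3 if X_1 >= 2 else 2  [with X_1=6]  = 3; X_3 = -3*X_1 - X_2 - 5  [with X_1=6, X_2=3]  = -26; X_4 = -X_2 - 3*X_3 + 1  [with X_2=3, X_3=-26]  = 76.
Change = 68 − 76 = -8.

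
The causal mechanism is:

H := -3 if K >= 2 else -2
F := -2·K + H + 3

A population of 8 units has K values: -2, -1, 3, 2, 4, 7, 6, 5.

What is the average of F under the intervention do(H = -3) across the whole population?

-6

do(H=-3) breaks H's dependence on K. With H=-3 fixed, F across the units is 4, 2, -6, -4, -8, -14, -12, -10, mean -6.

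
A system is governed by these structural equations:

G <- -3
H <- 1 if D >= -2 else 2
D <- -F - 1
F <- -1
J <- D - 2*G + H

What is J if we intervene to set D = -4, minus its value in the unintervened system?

do(D=-4) replaces the equation D <- -F - 1 with the constant D = -4.
H = 1 if D >= -2 else 2  [with D=-4]  = 2
J = D - 2*G + H  [with D=-4, G=-3, H=2]  = 4
Without intervention: D = -F - 1  [with F=-1]  = 0; H = 1 if D >= -2 else 2  [with D=0]  = 1; J = D - 2*G + H  [with D=0, G=-3, H=1]  = 7.
Change = 4 − 7 = -3.

-3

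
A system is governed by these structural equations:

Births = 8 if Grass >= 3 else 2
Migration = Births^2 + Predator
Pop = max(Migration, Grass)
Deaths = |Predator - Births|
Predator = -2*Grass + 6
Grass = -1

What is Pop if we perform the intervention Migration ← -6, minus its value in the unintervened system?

-13

The intervention breaks the incoming arrows to Migration: Migration = Births^2 + Predator no longer applies, and Migration = -6.
Pop = max(Migration, Grass)  [with Migration=-6, Grass=-1]  = -1
Without intervention: Predator = -2*Grass + 6  [with Grass=-1]  = 8; Births = 8 if Grass >= 3 else 2  [with Grass=-1]  = 2; Migration = Births^2 + Predator  [with Births=2, Predator=8]  = 12; Pop = max(Migration, Grass)  [with Migration=12, Grass=-1]  = 12.
Change = -1 − 12 = -13.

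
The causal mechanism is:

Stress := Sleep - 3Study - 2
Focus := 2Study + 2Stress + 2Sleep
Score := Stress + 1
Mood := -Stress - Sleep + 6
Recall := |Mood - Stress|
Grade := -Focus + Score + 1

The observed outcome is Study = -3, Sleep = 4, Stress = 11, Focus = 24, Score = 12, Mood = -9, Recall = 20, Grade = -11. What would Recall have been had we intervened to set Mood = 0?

11

Intervening sets Mood = 0 and removes its equation (Mood := -Stress - Sleep + 6).
Stress = Sleep - 3Study - 2  [with Sleep=4, Study=-3]  = 11
Recall = |Mood - Stress|  [with Mood=0, Stress=11]  = 11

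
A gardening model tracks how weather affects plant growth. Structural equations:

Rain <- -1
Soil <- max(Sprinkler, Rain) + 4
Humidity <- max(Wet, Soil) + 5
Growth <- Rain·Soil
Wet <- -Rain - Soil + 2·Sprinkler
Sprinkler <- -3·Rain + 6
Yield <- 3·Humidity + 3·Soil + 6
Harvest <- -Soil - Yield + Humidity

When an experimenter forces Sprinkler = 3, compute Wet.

Under do(Sprinkler=3), the mechanism Sprinkler <- -3·Rain + 6 is discarded; Sprinkler is fixed at 3.
Soil = max(Sprinkler, Rain) + 4  [with Sprinkler=3, Rain=-1]  = 7
Wet = -Rain - Soil + 2·Sprinkler  [with Rain=-1, Soil=7, Sprinkler=3]  = 0

0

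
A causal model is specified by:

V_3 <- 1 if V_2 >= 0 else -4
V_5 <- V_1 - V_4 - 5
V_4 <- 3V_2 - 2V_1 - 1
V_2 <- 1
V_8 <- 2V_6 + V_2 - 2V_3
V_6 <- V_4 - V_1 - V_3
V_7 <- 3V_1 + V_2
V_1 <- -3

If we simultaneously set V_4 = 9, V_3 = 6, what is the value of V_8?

The joint intervention fixes V_4 = 9, V_3 = 6, removing each variable's own equation.
V_6 = V_4 - V_1 - V_3  [with V_4=9, V_1=-3, V_3=6]  = 6
V_8 = 2V_6 + V_2 - 2V_3  [with V_6=6, V_2=1, V_3=6]  = 1

1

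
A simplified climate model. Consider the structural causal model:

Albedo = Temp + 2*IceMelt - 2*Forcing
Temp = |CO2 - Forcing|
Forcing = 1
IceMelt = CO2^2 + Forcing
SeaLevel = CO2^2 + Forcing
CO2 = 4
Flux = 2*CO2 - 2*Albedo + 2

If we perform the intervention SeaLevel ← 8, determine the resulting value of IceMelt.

do(SeaLevel=8) replaces the equation SeaLevel = CO2^2 + Forcing with the constant SeaLevel = 8.
No directed path runs from SeaLevel to IceMelt, so IceMelt keeps its natural value.
IceMelt = CO2^2 + Forcing  [with CO2=4, Forcing=1]  = 17

17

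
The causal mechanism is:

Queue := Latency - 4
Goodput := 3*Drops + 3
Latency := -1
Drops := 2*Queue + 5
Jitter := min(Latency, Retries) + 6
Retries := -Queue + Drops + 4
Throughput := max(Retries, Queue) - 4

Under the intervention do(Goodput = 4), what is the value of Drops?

Intervening sets Goodput = 4 and removes its equation (Goodput := 3*Drops + 3).
Drops is not downstream of the intervention, so its value is determined by the original equations.
Queue = Latency - 4  [with Latency=-1]  = -5
Drops = 2*Queue + 5  [with Queue=-5]  = -5

-5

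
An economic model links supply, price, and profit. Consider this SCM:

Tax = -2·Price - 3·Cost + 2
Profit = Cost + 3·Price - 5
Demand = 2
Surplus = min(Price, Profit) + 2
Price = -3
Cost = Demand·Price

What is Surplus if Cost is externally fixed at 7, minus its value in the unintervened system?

13

The intervention breaks the incoming arrows to Cost: Cost = Demand·Price no longer applies, and Cost = 7.
Profit = Cost + 3·Price - 5  [with Cost=7, Price=-3]  = -7
Surplus = min(Price, Profit) + 2  [with Price=-3, Profit=-7]  = -5
Without intervention: Cost = Demand·Price  [with Demand=2, Price=-3]  = -6; Profit = Cost + 3·Price - 5  [with Cost=-6, Price=-3]  = -20; Surplus = min(Price, Profit) + 2  [with Price=-3, Profit=-20]  = -18.
Change = -5 − (-18) = 13.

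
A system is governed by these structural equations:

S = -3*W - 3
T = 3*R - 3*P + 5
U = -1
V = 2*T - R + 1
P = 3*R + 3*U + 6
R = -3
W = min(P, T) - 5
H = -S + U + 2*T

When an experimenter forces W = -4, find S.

Intervening sets W = -4 and removes its equation (W = min(P, T) - 5).
S = -3*W - 3  [with W=-4]  = 9

9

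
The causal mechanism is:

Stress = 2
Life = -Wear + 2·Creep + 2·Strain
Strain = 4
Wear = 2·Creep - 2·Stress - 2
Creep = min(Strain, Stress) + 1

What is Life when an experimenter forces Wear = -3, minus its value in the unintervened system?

3

Intervening sets Wear = -3 and removes its equation (Wear = 2·Creep - 2·Stress - 2).
Creep = min(Strain, Stress) + 1  [with Strain=4, Stress=2]  = 3
Life = -Wear + 2·Creep + 2·Strain  [with Wear=-3, Creep=3, Strain=4]  = 17
Without intervention: Creep = min(Strain, Stress) + 1  [with Strain=4, Stress=2]  = 3; Wear = 2·Creep - 2·Stress - 2  [with Creep=3, Stress=2]  = 0; Life = -Wear + 2·Creep + 2·Strain  [with Wear=0, Creep=3, Strain=4]  = 14.
Change = 17 − 14 = 3.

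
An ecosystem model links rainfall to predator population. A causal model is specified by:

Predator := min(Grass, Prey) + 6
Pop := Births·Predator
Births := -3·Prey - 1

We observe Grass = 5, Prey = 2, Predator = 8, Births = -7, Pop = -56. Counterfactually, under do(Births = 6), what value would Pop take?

48

Intervening sets Births = 6 and removes its equation (Births := -3·Prey - 1).
Predator = min(Grass, Prey) + 6  [with Grass=5, Prey=2]  = 8
Pop = Births·Predator  [with Births=6, Predator=8]  = 48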